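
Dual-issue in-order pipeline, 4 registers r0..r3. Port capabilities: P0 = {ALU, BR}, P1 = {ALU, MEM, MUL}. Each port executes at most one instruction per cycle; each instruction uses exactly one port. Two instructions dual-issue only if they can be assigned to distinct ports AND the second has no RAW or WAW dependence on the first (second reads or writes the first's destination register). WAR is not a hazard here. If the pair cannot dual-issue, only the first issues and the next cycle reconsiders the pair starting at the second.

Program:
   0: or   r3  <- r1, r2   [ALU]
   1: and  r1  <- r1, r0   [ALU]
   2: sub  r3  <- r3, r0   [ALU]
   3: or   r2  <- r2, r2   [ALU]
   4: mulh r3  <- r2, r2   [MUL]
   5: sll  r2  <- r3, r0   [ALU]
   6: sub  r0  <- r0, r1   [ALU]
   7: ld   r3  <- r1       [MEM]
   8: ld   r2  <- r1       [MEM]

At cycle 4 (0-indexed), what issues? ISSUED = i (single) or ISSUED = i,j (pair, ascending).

t=0 i0+i1:or+and ; dual
t=1 i2+i3:sub+or ; dual
t=2 i4:mulh ; RAW r3
t=3 i5+i6:sll+sub ; dual
t=4 i7:ld ; no-port MEM/MEM
t=5 i8:ld ; tail

ISSUED = 7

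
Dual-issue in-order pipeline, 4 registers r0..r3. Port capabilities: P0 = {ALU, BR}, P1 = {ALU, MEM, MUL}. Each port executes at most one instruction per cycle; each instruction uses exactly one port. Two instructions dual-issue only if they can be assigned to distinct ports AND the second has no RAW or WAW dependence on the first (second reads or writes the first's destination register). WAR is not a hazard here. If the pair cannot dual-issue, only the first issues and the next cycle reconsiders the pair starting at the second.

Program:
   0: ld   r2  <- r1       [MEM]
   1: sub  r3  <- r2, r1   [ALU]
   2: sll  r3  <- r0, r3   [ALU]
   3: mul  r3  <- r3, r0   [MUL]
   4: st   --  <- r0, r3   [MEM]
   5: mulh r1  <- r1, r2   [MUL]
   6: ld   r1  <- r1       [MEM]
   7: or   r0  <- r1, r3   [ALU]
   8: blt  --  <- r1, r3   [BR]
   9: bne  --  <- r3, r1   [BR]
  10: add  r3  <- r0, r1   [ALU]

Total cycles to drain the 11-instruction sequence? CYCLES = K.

CYCLES = 9

c0: i0 ld  RAW r2
c1: i1 sub  RAW+WAW r3
c2: i2 sll  RAW+WAW r3
c3: i3 mul  no-port MUL/MEM
c4: i4 st  no-port MEM/MUL
c5: i5 mulh  no-port MUL/MEM
c6: i6 ld  RAW r1
c7: i7&i8 or blt  dual
c8: i9&i10 bne add  dual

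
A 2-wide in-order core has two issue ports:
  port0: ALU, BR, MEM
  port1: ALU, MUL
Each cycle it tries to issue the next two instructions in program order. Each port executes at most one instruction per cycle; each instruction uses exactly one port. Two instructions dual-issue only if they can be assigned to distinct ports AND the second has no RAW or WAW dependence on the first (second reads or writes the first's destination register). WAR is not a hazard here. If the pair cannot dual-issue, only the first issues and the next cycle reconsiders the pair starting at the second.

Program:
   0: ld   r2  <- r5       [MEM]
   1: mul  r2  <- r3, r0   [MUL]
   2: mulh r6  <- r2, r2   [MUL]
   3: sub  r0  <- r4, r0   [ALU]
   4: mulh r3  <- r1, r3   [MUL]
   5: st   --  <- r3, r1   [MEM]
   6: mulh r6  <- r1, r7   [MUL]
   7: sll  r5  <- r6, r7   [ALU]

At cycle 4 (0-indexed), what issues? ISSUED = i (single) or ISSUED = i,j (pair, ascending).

ISSUED = 5,6

0. ld @i0  | WAW r2
1. mul @i1  | no-port MUL/MUL
2. mulh;sub @i2&i3  | pair
3. mulh @i4  | RAW r3
4. st;mulh @i5&i6  | pair
5. sll @i7  | tail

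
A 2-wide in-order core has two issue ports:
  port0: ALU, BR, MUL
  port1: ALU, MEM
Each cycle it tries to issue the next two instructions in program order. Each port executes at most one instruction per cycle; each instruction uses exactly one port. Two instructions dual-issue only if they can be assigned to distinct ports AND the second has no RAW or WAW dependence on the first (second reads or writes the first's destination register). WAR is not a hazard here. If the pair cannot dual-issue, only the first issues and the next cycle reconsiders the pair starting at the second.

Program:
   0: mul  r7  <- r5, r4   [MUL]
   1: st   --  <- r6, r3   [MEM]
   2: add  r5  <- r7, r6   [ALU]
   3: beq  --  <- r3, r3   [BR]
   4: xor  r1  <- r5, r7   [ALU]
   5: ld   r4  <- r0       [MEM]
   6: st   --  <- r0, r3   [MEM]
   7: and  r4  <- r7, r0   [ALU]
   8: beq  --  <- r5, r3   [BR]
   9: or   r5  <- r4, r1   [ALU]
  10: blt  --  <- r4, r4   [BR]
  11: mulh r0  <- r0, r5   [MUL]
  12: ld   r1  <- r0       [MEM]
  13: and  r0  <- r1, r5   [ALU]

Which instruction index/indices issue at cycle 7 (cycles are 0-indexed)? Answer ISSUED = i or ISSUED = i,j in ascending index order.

c0: i0,i1 mul.MUL st.MEM  pair
c1: i2,i3 add.ALU beq.BR  pair
c2: i4,i5 xor.ALU ld.MEM  pair
c3: i6,i7 st.MEM and.ALU  pair
c4: i8,i9 beq.BR or.ALU  pair
c5: i10 blt.BR  no-port BR/MUL
c6: i11 mulh.MUL  RAW r0
c7: i12 ld.MEM  RAW r1
c8: i13 and.ALU  tail

ISSUED = 12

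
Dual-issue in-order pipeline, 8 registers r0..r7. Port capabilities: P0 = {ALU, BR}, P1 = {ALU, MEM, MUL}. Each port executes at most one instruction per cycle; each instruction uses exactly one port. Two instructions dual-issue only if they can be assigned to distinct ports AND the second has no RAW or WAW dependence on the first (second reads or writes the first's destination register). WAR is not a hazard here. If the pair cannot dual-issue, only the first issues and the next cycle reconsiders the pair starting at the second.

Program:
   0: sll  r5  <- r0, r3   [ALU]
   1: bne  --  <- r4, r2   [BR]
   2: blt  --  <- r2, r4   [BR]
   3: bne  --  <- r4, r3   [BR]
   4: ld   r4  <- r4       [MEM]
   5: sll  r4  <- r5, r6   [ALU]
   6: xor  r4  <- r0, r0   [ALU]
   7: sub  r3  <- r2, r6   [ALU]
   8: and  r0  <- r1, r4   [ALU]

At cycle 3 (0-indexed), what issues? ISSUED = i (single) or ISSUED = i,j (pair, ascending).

#0 head=0: sll.ALU;bne.BR i0+i1 pair
#1 head=2: blt.BR i2 no-port BR/BR
#2 head=3: bne.BR;ld.MEM i3+i4 pair
#3 head=5: sll.ALU i5 WAW r4
#4 head=6: xor.ALU;sub.ALU i6+i7 pair
#5 head=8: and.ALU i8 tail

ISSUED = 5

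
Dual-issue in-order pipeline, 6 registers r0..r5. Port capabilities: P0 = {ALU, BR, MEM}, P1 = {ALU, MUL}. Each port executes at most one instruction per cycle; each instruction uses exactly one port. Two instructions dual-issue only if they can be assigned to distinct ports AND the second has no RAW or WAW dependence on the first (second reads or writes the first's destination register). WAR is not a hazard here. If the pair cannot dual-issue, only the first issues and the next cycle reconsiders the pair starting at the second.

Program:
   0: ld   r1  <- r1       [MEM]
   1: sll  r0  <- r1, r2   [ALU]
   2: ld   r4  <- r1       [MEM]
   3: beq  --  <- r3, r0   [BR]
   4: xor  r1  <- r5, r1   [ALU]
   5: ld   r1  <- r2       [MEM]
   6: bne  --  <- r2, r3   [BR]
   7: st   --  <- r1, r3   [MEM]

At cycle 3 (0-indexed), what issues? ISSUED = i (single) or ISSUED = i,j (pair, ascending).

ISSUED = 5

[0] i0  ld.MEM  -- RAW r1
[1] i1&i2  sll.ALU/ld.MEM  -- 2-wide
[2] i3&i4  beq.BR/xor.ALU  -- 2-wide
[3] i5  ld.MEM  -- no-port MEM/BR
[4] i6  bne.BR  -- no-port BR/MEM
[5] i7  st.MEM  -- tail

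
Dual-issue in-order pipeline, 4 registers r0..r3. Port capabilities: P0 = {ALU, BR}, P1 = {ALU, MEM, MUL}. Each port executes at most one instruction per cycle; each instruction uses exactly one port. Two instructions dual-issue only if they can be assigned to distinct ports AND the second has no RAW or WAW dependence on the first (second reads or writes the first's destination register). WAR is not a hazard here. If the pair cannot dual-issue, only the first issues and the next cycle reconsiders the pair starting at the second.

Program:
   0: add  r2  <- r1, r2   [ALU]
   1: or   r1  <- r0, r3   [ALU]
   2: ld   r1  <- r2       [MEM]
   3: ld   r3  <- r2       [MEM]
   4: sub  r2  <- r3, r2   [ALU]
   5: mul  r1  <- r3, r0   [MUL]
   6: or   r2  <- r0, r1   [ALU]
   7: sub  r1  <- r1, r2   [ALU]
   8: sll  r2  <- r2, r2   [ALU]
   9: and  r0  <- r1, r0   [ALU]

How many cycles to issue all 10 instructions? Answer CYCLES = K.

[0] i0/i1  add;or  -- dual
[1] i2  ld  -- no-port MEM/MEM
[2] i3  ld  -- RAW r3
[3] i4/i5  sub;mul  -- dual
[4] i6  or  -- RAW r2
[5] i7/i8  sub;sll  -- dual
[6] i9  and  -- tail

CYCLES = 7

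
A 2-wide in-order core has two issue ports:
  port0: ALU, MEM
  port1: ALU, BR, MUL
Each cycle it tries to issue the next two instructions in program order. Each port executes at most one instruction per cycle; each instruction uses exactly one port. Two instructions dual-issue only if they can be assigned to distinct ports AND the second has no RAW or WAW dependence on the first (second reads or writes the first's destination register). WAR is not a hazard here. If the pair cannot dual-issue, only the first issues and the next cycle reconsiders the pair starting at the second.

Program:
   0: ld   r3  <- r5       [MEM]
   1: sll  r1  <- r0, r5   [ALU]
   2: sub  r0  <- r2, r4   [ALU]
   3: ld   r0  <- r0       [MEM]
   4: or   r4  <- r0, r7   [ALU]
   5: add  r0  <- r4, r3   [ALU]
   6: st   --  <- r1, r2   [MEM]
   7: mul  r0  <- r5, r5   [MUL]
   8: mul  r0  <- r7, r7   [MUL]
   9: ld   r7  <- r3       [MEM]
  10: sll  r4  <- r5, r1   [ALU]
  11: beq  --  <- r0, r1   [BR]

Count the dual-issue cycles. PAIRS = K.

PAIRS = 4

[0] i0&i1  ld.MEM+sll.ALU  -- dual
[1] i2  sub.ALU  -- RAW+WAW r0
[2] i3  ld.MEM  -- RAW r0
[3] i4  or.ALU  -- RAW r4
[4] i5&i6  add.ALU+st.MEM  -- dual
[5] i7  mul.MUL  -- no-port MUL/MUL
[6] i8&i9  mul.MUL+ld.MEM  -- dual
[7] i10&i11  sll.ALU+beq.BR  -- dual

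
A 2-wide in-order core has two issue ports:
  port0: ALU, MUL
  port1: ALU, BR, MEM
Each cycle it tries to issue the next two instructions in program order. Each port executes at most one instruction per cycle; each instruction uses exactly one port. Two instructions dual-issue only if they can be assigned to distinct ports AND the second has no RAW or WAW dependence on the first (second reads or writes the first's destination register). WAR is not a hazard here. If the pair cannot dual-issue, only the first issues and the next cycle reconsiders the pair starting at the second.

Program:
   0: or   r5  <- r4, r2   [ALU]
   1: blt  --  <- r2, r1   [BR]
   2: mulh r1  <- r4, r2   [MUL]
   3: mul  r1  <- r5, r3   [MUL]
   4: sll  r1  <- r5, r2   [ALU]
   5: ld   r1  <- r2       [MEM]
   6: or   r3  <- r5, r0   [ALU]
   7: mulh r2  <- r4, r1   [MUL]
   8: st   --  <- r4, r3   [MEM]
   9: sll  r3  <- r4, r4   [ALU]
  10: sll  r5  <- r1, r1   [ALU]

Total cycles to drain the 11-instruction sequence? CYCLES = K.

CYCLES = 7

c0: i0&i1 or.ALU+blt.BR  dual
c1: i2 mulh.MUL  no-port MUL/MUL
c2: i3 mul.MUL  WAW r1
c3: i4 sll.ALU  WAW r1
c4: i5&i6 ld.MEM+or.ALU  dual
c5: i7&i8 mulh.MUL+st.MEM  dual
c6: i9&i10 sll.ALU+sll.ALU  dual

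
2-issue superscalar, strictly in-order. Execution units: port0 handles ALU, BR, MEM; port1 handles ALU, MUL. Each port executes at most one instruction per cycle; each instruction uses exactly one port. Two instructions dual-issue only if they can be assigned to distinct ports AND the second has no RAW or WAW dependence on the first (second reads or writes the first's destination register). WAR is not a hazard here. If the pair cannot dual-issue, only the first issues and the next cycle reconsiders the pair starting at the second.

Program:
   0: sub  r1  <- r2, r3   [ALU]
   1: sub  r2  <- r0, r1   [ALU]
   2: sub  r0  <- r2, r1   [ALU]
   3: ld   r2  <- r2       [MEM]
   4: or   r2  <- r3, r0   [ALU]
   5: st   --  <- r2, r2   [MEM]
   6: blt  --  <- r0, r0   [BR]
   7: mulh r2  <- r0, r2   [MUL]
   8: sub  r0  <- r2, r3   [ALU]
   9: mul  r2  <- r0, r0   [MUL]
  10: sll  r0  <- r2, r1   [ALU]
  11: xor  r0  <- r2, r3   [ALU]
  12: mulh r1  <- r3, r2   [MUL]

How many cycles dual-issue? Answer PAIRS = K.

PAIRS = 3

[0] i0  sub.ALU  -- RAW r1
[1] i1  sub.ALU  -- RAW r2
[2] i2&i3  sub.ALU/ld.MEM  -- pair
[3] i4  or.ALU  -- RAW r2
[4] i5  st.MEM  -- no-port MEM/BR
[5] i6&i7  blt.BR/mulh.MUL  -- pair
[6] i8  sub.ALU  -- RAW r0
[7] i9  mul.MUL  -- RAW r2
[8] i10  sll.ALU  -- WAW r0
[9] i11&i12  xor.ALU/mulh.MUL  -- pair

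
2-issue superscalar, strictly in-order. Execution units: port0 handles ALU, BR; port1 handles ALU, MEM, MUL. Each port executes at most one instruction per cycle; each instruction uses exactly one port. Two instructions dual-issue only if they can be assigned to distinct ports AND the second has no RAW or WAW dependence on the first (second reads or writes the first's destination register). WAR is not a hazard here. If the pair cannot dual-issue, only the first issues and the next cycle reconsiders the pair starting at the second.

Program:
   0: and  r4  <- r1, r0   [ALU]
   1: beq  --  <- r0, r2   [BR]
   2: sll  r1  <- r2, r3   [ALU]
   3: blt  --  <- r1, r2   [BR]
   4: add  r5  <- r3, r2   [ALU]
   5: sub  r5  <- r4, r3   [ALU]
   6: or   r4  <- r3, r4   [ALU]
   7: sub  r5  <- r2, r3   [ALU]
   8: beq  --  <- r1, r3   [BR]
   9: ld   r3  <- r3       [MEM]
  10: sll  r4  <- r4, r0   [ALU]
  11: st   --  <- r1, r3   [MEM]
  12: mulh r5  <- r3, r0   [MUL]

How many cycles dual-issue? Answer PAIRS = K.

PAIRS = 5

[0] i0/i1  and+beq  -- 2-wide
[1] i2  sll  -- RAW r1
[2] i3/i4  blt+add  -- 2-wide
[3] i5/i6  sub+or  -- 2-wide
[4] i7/i8  sub+beq  -- 2-wide
[5] i9/i10  ld+sll  -- 2-wide
[6] i11  st  -- no-port MEM/MUL
[7] i12  mulh  -- tail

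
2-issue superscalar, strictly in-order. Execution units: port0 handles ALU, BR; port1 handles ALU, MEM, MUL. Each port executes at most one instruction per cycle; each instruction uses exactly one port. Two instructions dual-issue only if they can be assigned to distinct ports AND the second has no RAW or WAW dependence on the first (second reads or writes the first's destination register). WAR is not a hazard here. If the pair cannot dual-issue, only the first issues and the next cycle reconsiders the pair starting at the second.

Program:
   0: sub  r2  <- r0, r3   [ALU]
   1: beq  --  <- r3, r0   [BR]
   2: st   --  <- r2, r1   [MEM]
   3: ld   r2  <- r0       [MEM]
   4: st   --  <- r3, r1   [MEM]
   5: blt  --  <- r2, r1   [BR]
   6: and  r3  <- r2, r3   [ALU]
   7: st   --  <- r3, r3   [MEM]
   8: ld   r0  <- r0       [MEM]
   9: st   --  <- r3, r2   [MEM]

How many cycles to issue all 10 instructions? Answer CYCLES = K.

[0] i0&i1  sub.ALU;beq.BR  -- dual
[1] i2  st.MEM  -- no-port MEM/MEM
[2] i3  ld.MEM  -- no-port MEM/MEM
[3] i4&i5  st.MEM;blt.BR  -- dual
[4] i6  and.ALU  -- RAW r3
[5] i7  st.MEM  -- no-port MEM/MEM
[6] i8  ld.MEM  -- no-port MEM/MEM
[7] i9  st.MEM  -- tail

CYCLES = 8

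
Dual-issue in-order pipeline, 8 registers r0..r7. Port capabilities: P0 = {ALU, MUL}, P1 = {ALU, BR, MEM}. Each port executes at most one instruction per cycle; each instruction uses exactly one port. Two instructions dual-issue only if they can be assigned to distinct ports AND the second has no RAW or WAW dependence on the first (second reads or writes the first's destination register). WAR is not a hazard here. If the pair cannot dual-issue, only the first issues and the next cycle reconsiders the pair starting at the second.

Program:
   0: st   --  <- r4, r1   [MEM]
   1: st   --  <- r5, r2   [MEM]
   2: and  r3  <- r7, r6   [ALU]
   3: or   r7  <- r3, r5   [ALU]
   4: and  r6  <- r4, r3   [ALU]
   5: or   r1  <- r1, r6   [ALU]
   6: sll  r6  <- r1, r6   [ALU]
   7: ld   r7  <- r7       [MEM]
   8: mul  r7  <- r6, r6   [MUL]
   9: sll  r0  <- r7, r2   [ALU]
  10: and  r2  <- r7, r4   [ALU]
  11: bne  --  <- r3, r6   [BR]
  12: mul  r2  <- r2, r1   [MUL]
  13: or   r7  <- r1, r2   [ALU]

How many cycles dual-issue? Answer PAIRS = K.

PAIRS = 5

#0 head=0: st i0 no-port MEM/MEM
#1 head=1: st/and i1+i2 dual
#2 head=3: or/and i3+i4 dual
#3 head=5: or i5 RAW r1
#4 head=6: sll/ld i6+i7 dual
#5 head=8: mul i8 RAW r7
#6 head=9: sll/and i9+i10 dual
#7 head=11: bne/mul i11+i12 dual
#8 head=13: or i13 tail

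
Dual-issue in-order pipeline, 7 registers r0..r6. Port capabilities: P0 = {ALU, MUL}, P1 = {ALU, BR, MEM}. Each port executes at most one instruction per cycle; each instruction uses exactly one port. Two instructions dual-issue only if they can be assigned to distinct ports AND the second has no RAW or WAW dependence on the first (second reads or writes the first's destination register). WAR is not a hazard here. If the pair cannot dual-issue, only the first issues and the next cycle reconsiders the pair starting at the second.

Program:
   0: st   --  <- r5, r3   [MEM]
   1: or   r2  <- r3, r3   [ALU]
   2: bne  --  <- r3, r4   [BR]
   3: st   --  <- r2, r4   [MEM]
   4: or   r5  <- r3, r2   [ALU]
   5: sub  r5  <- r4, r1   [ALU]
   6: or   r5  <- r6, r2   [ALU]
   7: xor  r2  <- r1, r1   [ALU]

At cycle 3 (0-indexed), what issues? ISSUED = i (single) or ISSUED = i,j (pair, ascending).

c0: i0&i1 st or  pair
c1: i2 bne  no-port BR/MEM
c2: i3&i4 st or  pair
c3: i5 sub  WAW r5
c4: i6&i7 or xor  pair

ISSUED = 5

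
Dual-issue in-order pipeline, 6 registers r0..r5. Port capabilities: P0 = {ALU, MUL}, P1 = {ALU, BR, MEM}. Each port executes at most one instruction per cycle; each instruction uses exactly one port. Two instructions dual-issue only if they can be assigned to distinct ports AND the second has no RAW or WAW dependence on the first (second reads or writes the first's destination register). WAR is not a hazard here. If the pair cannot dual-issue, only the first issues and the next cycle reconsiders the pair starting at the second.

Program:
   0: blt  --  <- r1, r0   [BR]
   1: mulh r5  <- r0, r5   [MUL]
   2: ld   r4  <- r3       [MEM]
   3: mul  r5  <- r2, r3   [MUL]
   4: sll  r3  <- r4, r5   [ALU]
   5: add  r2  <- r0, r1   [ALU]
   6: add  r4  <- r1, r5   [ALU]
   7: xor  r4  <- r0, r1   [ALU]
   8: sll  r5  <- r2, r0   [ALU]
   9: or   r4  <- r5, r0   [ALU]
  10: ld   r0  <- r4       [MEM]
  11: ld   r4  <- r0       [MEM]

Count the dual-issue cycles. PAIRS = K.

PAIRS = 4

#0 head=0: blt+mulh i0,i1 pair
#1 head=2: ld+mul i2,i3 pair
#2 head=4: sll+add i4,i5 pair
#3 head=6: add i6 WAW r4
#4 head=7: xor+sll i7,i8 pair
#5 head=9: or i9 RAW r4
#6 head=10: ld i10 no-port MEM/MEM
#7 head=11: ld i11 tail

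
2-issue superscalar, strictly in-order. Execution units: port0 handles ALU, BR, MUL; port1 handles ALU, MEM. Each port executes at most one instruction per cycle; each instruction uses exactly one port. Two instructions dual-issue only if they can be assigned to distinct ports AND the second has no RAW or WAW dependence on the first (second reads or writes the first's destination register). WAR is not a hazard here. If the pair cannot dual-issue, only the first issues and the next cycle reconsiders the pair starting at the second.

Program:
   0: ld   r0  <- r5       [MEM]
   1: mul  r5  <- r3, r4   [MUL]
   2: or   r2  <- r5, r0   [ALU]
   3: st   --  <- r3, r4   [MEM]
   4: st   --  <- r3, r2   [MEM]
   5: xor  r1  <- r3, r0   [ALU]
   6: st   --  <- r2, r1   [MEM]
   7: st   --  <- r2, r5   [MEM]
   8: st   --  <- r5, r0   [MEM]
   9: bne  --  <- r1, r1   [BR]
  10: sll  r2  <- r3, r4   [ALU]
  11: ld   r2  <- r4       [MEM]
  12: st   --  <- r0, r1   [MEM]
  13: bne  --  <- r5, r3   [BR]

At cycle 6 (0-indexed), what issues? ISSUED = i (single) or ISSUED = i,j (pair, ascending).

ISSUED = 10

#0 head=0: ld.MEM/mul.MUL i0,i1 2-wide
#1 head=2: or.ALU/st.MEM i2,i3 2-wide
#2 head=4: st.MEM/xor.ALU i4,i5 2-wide
#3 head=6: st.MEM i6 no-port MEM/MEM
#4 head=7: st.MEM i7 no-port MEM/MEM
#5 head=8: st.MEM/bne.BR i8,i9 2-wide
#6 head=10: sll.ALU i10 WAW r2
#7 head=11: ld.MEM i11 no-port MEM/MEM
#8 head=12: st.MEM/bne.BR i12,i13 2-wide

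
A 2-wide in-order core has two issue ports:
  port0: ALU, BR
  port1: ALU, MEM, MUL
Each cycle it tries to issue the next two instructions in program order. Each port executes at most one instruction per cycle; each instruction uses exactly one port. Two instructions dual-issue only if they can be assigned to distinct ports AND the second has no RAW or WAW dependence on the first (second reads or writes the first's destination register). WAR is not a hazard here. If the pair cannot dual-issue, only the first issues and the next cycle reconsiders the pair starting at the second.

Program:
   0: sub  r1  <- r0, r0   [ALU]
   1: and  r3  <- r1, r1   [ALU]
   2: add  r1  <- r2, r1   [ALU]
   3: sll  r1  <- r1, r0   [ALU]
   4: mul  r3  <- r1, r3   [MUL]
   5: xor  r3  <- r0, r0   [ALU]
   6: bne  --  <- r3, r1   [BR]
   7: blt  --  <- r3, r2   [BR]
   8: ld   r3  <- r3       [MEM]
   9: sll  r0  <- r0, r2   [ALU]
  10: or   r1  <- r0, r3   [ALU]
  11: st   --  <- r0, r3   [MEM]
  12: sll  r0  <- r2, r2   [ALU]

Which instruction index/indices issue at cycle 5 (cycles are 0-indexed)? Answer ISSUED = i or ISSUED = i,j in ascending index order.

ISSUED = 6

t=0 i0:sub ; RAW r1
t=1 i1/i2:and;add ; pair
t=2 i3:sll ; RAW r1
t=3 i4:mul ; WAW r3
t=4 i5:xor ; RAW r3
t=5 i6:bne ; no-port BR/BR
t=6 i7/i8:blt;ld ; pair
t=7 i9:sll ; RAW r0
t=8 i10/i11:or;st ; pair
t=9 i12:sll ; tail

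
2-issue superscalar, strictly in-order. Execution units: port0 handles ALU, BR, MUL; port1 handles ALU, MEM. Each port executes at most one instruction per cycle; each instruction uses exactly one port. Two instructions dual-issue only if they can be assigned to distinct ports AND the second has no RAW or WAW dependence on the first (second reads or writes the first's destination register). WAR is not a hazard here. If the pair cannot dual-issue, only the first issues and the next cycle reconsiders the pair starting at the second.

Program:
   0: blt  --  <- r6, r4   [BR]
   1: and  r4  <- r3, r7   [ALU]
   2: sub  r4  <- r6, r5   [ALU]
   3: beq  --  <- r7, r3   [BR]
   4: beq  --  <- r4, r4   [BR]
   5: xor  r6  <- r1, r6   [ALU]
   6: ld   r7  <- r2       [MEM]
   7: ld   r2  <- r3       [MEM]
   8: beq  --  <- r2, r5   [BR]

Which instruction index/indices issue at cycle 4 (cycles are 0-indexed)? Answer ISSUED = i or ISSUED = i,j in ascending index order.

0. blt.BR;and.ALU @i0/i1  | dual
1. sub.ALU;beq.BR @i2/i3  | dual
2. beq.BR;xor.ALU @i4/i5  | dual
3. ld.MEM @i6  | no-port MEM/MEM
4. ld.MEM @i7  | RAW r2
5. beq.BR @i8  | tail

ISSUED = 7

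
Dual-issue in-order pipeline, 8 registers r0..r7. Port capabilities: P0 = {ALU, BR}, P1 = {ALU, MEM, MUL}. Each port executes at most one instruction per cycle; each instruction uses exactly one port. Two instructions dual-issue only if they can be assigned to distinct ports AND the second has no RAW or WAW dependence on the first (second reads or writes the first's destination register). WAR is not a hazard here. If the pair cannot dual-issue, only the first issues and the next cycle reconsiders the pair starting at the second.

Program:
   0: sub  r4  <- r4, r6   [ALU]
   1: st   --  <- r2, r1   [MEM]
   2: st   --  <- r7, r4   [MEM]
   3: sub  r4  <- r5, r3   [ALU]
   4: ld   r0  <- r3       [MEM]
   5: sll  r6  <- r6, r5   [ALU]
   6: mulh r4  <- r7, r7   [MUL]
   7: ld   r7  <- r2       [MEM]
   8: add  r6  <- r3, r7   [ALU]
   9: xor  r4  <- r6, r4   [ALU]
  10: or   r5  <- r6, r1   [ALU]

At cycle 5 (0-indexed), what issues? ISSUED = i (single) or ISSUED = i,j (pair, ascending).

0. sub.ALU/st.MEM @i0,i1  | 2-wide
1. st.MEM/sub.ALU @i2,i3  | 2-wide
2. ld.MEM/sll.ALU @i4,i5  | 2-wide
3. mulh.MUL @i6  | no-port MUL/MEM
4. ld.MEM @i7  | RAW r7
5. add.ALU @i8  | RAW r6
6. xor.ALU/or.ALU @i9,i10  | 2-wide

ISSUED = 8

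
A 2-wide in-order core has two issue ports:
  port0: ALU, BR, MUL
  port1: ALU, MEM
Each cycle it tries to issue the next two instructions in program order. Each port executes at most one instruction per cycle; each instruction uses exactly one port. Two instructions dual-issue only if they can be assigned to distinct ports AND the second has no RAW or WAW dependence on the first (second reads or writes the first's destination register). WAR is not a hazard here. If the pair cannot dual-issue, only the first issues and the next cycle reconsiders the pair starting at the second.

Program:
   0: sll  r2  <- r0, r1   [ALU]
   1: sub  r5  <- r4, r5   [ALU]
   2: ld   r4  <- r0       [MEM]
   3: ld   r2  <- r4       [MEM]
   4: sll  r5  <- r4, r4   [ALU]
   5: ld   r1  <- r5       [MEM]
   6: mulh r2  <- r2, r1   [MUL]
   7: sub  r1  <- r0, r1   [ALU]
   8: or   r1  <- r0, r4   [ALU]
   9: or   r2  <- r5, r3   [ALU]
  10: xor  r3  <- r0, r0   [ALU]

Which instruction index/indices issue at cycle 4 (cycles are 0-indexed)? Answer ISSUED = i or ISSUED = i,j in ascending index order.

ISSUED = 6,7

[0] i0+i1  sll.ALU;sub.ALU  -- pair
[1] i2  ld.MEM  -- no-port MEM/MEM
[2] i3+i4  ld.MEM;sll.ALU  -- pair
[3] i5  ld.MEM  -- RAW r1
[4] i6+i7  mulh.MUL;sub.ALU  -- pair
[5] i8+i9  or.ALU;or.ALU  -- pair
[6] i10  xor.ALU  -- tail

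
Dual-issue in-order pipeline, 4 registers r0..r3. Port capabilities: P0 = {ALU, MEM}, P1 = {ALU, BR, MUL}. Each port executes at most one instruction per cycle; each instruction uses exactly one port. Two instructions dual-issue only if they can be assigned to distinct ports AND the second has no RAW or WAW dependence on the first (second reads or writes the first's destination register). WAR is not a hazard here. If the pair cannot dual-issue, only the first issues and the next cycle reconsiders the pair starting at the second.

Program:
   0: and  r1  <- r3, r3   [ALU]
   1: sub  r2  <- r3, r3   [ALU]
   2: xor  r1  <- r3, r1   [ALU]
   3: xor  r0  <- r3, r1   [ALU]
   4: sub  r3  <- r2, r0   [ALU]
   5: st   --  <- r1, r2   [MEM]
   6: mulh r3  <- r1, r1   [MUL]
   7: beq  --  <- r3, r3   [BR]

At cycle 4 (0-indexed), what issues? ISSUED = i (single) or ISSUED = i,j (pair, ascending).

c0: i0+i1 and;sub  dual
c1: i2 xor  RAW r1
c2: i3 xor  RAW r0
c3: i4+i5 sub;st  dual
c4: i6 mulh  no-port MUL/BR
c5: i7 beq  tail

ISSUED = 6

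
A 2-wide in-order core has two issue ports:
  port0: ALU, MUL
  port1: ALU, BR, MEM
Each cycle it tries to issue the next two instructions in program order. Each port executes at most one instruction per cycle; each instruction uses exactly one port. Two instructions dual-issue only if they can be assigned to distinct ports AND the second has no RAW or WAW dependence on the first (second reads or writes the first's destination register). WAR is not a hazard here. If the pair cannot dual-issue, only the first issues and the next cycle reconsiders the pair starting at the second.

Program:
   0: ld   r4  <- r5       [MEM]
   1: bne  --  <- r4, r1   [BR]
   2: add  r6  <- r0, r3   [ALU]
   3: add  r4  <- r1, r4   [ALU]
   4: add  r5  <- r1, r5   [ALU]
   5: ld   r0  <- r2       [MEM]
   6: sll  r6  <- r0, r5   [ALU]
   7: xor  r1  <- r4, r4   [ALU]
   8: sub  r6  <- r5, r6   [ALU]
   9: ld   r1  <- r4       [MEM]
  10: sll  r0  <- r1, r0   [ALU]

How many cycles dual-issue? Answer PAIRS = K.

PAIRS = 4

0. ld @i0  | no-port MEM/BR
1. bne;add @i1&i2  | 2-wide
2. add;add @i3&i4  | 2-wide
3. ld @i5  | RAW r0
4. sll;xor @i6&i7  | 2-wide
5. sub;ld @i8&i9  | 2-wide
6. sll @i10  | tail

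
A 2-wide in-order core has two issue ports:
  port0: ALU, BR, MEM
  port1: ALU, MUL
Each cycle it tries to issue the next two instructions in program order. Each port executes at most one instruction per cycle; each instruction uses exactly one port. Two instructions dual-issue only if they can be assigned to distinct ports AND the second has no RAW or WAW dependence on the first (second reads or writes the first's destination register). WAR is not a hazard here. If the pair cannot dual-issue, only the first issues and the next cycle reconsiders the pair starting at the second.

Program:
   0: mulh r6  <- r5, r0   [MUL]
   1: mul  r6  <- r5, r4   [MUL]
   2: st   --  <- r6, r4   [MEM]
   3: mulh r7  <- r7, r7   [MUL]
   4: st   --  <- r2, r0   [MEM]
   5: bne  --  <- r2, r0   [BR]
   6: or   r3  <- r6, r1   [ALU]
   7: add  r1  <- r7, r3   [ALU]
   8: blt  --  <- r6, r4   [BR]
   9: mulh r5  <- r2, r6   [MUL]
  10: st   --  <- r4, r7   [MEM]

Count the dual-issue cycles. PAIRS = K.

t=0 i0:mulh ; no-port MUL/MUL
t=1 i1:mul ; RAW r6
t=2 i2+i3:st;mulh ; dual
t=3 i4:st ; no-port MEM/BR
t=4 i5+i6:bne;or ; dual
t=5 i7+i8:add;blt ; dual
t=6 i9+i10:mulh;st ; dual

PAIRS = 4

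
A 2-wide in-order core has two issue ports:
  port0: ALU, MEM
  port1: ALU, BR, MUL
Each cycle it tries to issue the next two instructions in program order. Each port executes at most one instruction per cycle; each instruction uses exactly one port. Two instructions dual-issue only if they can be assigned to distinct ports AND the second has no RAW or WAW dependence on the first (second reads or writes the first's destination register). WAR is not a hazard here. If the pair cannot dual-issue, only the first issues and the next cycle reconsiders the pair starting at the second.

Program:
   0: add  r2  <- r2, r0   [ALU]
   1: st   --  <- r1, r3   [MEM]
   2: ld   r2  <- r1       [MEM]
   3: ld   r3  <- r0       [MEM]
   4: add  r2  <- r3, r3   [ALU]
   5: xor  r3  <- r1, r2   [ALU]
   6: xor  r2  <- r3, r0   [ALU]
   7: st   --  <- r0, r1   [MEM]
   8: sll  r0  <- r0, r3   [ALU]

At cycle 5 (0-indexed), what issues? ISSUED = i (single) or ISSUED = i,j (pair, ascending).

#0 head=0: add st i0+i1 pair
#1 head=2: ld i2 no-port MEM/MEM
#2 head=3: ld i3 RAW r3
#3 head=4: add i4 RAW r2
#4 head=5: xor i5 RAW r3
#5 head=6: xor st i6+i7 pair
#6 head=8: sll i8 tail

ISSUED = 6,7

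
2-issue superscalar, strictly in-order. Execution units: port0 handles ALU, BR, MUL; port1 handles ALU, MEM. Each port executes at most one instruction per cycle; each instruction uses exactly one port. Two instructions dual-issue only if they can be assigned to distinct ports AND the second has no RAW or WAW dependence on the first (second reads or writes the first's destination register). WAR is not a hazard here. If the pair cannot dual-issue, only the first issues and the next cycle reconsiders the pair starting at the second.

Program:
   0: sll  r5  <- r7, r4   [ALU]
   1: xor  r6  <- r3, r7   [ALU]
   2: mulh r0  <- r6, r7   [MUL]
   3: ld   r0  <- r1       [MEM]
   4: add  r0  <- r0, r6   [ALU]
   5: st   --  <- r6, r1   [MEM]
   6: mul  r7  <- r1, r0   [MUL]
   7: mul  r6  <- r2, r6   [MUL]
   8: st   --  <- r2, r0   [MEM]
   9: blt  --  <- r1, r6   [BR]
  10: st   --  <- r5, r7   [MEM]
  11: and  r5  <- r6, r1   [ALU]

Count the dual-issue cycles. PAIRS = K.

0. sll.ALU/xor.ALU @i0+i1  | 2-wide
1. mulh.MUL @i2  | WAW r0
2. ld.MEM @i3  | RAW+WAW r0
3. add.ALU/st.MEM @i4+i5  | 2-wide
4. mul.MUL @i6  | no-port MUL/MUL
5. mul.MUL/st.MEM @i7+i8  | 2-wide
6. blt.BR/st.MEM @i9+i10  | 2-wide
7. and.ALU @i11  | tail

PAIRS = 4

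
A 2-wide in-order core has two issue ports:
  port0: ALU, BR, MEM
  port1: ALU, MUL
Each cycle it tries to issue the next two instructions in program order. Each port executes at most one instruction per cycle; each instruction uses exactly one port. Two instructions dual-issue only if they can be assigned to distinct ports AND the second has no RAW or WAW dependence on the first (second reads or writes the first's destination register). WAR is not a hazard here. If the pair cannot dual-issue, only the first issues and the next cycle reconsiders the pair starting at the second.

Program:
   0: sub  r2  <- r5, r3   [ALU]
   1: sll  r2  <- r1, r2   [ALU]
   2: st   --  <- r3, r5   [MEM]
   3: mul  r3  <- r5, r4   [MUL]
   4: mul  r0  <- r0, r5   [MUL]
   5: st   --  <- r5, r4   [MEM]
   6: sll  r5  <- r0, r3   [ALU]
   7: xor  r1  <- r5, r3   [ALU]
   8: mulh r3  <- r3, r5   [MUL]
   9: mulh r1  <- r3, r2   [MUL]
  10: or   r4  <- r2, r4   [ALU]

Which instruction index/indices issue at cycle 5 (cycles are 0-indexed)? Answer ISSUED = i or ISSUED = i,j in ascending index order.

0. sub @i0  | RAW+WAW r2
1. sll+st @i1/i2  | dual
2. mul @i3  | no-port MUL/MUL
3. mul+st @i4/i5  | dual
4. sll @i6  | RAW r5
5. xor+mulh @i7/i8  | dual
6. mulh+or @i9/i10  | dual

ISSUED = 7,8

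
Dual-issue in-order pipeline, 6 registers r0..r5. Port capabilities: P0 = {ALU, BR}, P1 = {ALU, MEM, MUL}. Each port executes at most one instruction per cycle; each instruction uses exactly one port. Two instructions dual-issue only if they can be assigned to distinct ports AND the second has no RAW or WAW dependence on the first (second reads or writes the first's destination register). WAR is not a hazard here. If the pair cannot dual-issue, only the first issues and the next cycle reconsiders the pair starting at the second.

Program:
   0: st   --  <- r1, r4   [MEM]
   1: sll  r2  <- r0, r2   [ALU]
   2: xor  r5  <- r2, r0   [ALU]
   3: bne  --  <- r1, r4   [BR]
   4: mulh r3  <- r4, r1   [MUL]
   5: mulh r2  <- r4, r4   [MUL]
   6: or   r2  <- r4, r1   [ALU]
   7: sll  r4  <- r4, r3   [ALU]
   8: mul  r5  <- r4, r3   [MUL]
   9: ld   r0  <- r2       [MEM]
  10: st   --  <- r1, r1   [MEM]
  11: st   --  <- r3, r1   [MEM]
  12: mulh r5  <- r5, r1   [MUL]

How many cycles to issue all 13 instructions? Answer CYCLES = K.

#0 head=0: st.MEM;sll.ALU i0,i1 2-wide
#1 head=2: xor.ALU;bne.BR i2,i3 2-wide
#2 head=4: mulh.MUL i4 no-port MUL/MUL
#3 head=5: mulh.MUL i5 WAW r2
#4 head=6: or.ALU;sll.ALU i6,i7 2-wide
#5 head=8: mul.MUL i8 no-port MUL/MEM
#6 head=9: ld.MEM i9 no-port MEM/MEM
#7 head=10: st.MEM i10 no-port MEM/MEM
#8 head=11: st.MEM i11 no-port MEM/MUL
#9 head=12: mulh.MUL i12 tail

CYCLES = 10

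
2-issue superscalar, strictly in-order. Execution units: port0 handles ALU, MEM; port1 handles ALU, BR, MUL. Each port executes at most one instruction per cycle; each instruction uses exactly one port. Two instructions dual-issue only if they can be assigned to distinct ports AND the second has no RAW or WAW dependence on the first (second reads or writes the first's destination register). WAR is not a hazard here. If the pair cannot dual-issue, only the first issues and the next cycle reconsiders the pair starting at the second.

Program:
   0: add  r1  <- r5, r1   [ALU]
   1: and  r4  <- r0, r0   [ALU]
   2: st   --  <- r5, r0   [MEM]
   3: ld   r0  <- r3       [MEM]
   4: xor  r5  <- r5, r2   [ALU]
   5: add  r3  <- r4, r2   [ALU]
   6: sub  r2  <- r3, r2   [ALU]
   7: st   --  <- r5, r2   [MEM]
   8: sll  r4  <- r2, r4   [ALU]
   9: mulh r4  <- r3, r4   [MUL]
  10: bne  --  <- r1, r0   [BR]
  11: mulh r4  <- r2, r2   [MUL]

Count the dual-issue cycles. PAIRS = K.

  cy0 -> i0+i1 (add.ALU and.ALU) 2-wide
  cy1 -> i2 (st.MEM) no-port MEM/MEM
  cy2 -> i3+i4 (ld.MEM xor.ALU) 2-wide
  cy3 -> i5 (add.ALU) RAW r3
  cy4 -> i6 (sub.ALU) RAW r2
  cy5 -> i7+i8 (st.MEM sll.ALU) 2-wide
  cy6 -> i9 (mulh.MUL) no-port MUL/BR
  cy7 -> i10 (bne.BR) no-port BR/MUL
  cy8 -> i11 (mulh.MUL) tail

PAIRS = 3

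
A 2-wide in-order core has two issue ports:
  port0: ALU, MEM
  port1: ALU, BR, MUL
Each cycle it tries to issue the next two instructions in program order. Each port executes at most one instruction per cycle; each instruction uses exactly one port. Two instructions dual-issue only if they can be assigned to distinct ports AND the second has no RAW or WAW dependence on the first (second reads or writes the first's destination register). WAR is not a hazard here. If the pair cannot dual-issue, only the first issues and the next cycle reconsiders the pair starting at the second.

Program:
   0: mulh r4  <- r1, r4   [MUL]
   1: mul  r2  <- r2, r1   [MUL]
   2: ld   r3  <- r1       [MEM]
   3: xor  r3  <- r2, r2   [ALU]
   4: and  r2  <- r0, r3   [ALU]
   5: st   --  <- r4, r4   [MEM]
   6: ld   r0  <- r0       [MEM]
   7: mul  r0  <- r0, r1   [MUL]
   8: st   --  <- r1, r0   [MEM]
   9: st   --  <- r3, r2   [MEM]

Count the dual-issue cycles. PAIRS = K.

PAIRS = 2

t=0 i0:mulh.MUL ; no-port MUL/MUL
t=1 i1,i2:mul.MUL;ld.MEM ; pair
t=2 i3:xor.ALU ; RAW r3
t=3 i4,i5:and.ALU;st.MEM ; pair
t=4 i6:ld.MEM ; RAW+WAW r0
t=5 i7:mul.MUL ; RAW r0
t=6 i8:st.MEM ; no-port MEM/MEM
t=7 i9:st.MEM ; tail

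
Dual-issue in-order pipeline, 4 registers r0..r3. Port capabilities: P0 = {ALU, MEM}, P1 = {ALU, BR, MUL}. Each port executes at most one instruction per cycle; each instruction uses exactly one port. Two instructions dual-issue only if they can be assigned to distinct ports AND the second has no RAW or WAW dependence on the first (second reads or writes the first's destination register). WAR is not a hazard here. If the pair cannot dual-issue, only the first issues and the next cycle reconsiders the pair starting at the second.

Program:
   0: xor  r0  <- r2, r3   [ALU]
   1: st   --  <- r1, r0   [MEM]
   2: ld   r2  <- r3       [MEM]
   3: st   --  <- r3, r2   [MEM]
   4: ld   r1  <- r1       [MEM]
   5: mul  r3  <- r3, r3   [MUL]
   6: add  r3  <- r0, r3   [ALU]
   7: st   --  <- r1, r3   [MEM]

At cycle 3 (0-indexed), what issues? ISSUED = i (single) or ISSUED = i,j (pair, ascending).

ISSUED = 3

#0 head=0: xor i0 RAW r0
#1 head=1: st i1 no-port MEM/MEM
#2 head=2: ld i2 no-port MEM/MEM
#3 head=3: st i3 no-port MEM/MEM
#4 head=4: ld+mul i4/i5 pair
#5 head=6: add i6 RAW r3
#6 head=7: st i7 tail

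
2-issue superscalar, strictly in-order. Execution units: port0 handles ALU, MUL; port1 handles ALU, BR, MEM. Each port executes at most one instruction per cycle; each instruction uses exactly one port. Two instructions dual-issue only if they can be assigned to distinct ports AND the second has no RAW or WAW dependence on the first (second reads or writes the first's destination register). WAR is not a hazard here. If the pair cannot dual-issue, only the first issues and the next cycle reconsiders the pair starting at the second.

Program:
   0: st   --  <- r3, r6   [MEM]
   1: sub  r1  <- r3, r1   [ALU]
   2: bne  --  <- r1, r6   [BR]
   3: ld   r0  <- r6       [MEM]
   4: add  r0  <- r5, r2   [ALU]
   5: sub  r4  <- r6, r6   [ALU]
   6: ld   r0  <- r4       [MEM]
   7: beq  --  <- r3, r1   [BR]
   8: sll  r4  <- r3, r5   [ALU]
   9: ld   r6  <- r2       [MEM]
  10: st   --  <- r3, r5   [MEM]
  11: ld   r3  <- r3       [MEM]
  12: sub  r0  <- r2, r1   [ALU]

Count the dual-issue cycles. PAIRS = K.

0. st.MEM/sub.ALU @i0+i1  | dual
1. bne.BR @i2  | no-port BR/MEM
2. ld.MEM @i3  | WAW r0
3. add.ALU/sub.ALU @i4+i5  | dual
4. ld.MEM @i6  | no-port MEM/BR
5. beq.BR/sll.ALU @i7+i8  | dual
6. ld.MEM @i9  | no-port MEM/MEM
7. st.MEM @i10  | no-port MEM/MEM
8. ld.MEM/sub.ALU @i11+i12  | dual

PAIRS = 4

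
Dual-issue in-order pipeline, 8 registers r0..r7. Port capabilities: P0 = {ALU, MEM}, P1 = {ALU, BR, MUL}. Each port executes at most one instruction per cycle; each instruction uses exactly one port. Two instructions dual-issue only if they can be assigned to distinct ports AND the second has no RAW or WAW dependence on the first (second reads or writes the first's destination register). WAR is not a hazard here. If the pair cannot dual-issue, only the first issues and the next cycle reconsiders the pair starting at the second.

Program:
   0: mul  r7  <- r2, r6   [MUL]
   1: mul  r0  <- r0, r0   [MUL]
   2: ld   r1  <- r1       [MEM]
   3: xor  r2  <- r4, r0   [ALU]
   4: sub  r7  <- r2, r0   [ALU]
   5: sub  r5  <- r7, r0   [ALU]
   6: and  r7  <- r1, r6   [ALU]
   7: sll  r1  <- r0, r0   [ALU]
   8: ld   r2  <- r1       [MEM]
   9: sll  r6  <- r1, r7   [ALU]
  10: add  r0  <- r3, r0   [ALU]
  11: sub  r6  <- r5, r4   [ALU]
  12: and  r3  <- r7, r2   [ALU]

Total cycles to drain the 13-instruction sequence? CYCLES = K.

CYCLES = 9

  cy0 -> i0 (mul) no-port MUL/MUL
  cy1 -> i1,i2 (mul;ld) pair
  cy2 -> i3 (xor) RAW r2
  cy3 -> i4 (sub) RAW r7
  cy4 -> i5,i6 (sub;and) pair
  cy5 -> i7 (sll) RAW r1
  cy6 -> i8,i9 (ld;sll) pair
  cy7 -> i10,i11 (add;sub) pair
  cy8 -> i12 (and) tail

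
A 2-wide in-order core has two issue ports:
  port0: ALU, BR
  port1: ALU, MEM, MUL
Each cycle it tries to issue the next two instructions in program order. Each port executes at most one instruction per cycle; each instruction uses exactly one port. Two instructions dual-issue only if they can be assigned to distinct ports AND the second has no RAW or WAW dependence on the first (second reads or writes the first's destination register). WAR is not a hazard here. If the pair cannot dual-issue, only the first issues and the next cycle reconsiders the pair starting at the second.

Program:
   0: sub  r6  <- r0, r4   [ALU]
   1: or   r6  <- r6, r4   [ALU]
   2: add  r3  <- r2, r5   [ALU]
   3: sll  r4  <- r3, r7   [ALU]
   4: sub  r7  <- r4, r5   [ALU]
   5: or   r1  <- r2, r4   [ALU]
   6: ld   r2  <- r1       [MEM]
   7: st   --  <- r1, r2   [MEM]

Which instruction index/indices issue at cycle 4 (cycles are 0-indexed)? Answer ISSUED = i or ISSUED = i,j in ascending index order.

0. sub.ALU @i0  | RAW+WAW r6
1. or.ALU/add.ALU @i1/i2  | pair
2. sll.ALU @i3  | RAW r4
3. sub.ALU/or.ALU @i4/i5  | pair
4. ld.MEM @i6  | no-port MEM/MEM
5. st.MEM @i7  | tail

ISSUED = 6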